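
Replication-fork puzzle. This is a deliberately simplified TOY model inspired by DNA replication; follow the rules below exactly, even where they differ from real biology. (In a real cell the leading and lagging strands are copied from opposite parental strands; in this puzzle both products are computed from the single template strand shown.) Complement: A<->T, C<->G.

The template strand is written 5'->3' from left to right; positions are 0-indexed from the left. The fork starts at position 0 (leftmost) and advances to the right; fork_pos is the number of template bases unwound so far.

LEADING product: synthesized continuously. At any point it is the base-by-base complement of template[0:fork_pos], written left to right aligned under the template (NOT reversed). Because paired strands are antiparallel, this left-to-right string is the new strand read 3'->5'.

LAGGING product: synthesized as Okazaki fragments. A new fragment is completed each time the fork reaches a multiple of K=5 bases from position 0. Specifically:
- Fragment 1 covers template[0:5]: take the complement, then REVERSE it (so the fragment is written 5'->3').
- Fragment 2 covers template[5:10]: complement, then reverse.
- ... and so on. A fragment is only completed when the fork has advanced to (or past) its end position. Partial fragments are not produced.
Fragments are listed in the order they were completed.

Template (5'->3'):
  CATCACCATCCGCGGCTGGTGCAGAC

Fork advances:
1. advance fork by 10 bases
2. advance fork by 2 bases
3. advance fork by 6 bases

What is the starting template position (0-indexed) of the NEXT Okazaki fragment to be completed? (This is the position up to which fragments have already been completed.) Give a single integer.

Step 1: advance 10 -> fork_pos = 0 + 10 = 10. Reached multiple(s) of 5: 5, 10 -> fragments 1-2 completed (2 total).
Step 2: advance 2 -> fork_pos = 10 + 2 = 12. Next multiple of 5 is 15 (not reached); still 2 fragment(s).
Step 3: advance 6 -> fork_pos = 12 + 6 = 18. Reached multiple(s) of 5: 15 -> fragment 3 completed (3 total).
3 fragment(s) completed, covering template[0:15] (3 x 5 = 15). The next fragment, fragment 4, covers template[15:20], so it starts at position 15.

Answer: 15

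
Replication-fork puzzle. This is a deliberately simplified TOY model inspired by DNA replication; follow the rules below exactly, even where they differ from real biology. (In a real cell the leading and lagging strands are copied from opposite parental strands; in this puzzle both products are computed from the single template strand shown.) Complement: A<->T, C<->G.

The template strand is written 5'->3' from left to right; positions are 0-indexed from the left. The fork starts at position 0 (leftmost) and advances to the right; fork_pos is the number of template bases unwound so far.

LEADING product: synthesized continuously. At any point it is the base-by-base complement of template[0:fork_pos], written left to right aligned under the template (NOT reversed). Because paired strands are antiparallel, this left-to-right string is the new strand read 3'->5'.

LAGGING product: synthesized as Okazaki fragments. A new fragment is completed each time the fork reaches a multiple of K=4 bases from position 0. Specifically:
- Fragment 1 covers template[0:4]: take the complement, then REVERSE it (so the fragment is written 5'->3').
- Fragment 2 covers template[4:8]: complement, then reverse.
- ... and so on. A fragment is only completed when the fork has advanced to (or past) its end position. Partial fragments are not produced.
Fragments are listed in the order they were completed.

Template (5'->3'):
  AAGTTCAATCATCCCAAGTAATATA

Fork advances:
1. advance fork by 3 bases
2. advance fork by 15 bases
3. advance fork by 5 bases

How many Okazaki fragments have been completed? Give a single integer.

Step 1: advance 3 -> fork_pos = 0 + 3 = 3. Next multiple of 4 is 4 (not reached); still 0 fragment(s).
Step 2: advance 15 -> fork_pos = 3 + 15 = 18. Reached multiple(s) of 4: 4, 8, 12, 16 -> fragments 1-4 completed (4 total).
Step 3: advance 5 -> fork_pos = 18 + 5 = 23. Reached multiple(s) of 4: 20 -> fragment 5 completed (5 total).
Check: final fork_pos = 23; the multiples of 4 that are <= 23 are 4..20 -> 23 // 4 = 5 completed fragment(s).

Answer: 5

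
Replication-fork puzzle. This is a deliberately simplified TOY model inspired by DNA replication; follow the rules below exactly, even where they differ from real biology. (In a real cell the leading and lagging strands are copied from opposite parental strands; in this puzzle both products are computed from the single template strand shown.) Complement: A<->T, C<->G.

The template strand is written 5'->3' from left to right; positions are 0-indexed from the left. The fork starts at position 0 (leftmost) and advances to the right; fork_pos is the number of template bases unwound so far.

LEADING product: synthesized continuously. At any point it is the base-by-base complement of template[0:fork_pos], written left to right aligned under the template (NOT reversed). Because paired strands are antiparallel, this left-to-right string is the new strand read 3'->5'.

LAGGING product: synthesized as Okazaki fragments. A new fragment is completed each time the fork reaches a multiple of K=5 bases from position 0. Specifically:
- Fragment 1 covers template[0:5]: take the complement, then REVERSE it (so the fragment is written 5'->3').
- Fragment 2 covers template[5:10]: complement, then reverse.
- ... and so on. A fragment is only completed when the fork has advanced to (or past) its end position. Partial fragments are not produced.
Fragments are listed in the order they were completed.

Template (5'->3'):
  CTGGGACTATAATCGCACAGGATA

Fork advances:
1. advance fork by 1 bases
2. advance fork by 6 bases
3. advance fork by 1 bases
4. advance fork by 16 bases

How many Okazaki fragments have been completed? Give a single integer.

Answer: 4

Derivation:
Step 1: advance 1 -> fork_pos = 0 + 1 = 1. Next multiple of 5 is 5 (not reached); still 0 fragment(s).
Step 2: advance 6 -> fork_pos = 1 + 6 = 7. Reached multiple(s) of 5: 5 -> fragment 1 completed (1 total).
Step 3: advance 1 -> fork_pos = 7 + 1 = 8. Next multiple of 5 is 10 (not reached); still 1 fragment(s).
Step 4: advance 16 -> fork_pos = 8 + 16 = 24. Reached multiple(s) of 5: 10, 15, 20 -> fragments 2-4 completed (4 total).
Check: final fork_pos = 24; the multiples of 5 that are <= 24 are 5..20 -> 24 // 5 = 4 completed fragment(s).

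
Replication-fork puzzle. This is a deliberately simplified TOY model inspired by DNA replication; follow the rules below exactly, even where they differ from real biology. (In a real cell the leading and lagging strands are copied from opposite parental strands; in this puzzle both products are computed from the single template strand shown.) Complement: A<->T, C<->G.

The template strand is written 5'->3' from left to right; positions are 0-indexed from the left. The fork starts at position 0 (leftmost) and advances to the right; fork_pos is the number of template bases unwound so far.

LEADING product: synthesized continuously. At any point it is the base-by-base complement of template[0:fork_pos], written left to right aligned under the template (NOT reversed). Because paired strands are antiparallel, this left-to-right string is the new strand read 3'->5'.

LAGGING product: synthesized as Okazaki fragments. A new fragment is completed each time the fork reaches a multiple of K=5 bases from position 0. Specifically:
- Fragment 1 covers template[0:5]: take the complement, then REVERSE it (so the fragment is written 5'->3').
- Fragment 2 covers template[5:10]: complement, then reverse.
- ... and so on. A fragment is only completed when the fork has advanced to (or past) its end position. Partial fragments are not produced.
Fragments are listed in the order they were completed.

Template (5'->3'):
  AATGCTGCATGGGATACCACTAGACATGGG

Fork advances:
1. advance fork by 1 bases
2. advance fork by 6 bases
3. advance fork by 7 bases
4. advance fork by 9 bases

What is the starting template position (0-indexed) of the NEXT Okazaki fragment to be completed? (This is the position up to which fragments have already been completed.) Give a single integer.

Step 1: advance 1 -> fork_pos = 0 + 1 = 1. Next multiple of 5 is 5 (not reached); still 0 fragment(s).
Step 2: advance 6 -> fork_pos = 1 + 6 = 7. Reached multiple(s) of 5: 5 -> fragment 1 completed (1 total).
Step 3: advance 7 -> fork_pos = 7 + 7 = 14. Reached multiple(s) of 5: 10 -> fragment 2 completed (2 total).
Step 4: advance 9 -> fork_pos = 14 + 9 = 23. Reached multiple(s) of 5: 15, 20 -> fragments 3-4 completed (4 total).
4 fragment(s) completed, covering template[0:20] (4 x 5 = 20). The next fragment, fragment 5, covers template[20:25], so it starts at position 20.

Answer: 20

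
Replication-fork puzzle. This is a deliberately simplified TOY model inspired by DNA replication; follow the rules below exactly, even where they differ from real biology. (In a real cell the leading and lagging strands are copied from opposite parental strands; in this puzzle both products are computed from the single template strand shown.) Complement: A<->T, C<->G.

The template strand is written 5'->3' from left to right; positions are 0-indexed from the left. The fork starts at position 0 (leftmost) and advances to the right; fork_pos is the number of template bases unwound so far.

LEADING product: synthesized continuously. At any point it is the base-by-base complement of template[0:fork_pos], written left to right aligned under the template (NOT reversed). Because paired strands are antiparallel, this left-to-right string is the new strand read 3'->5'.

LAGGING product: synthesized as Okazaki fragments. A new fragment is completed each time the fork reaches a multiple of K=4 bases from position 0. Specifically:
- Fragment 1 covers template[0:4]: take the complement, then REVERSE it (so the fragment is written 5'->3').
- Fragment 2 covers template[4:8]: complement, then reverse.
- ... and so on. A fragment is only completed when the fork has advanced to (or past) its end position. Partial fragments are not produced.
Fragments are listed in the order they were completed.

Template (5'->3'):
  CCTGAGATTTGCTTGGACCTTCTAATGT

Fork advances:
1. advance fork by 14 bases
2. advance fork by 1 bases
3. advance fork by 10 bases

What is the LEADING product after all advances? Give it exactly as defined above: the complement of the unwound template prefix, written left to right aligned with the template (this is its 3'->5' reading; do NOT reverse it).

Step 1: advance 14 -> fork_pos = 0 + 14 = 14.
Step 2: advance 1 -> fork_pos = 14 + 1 = 15.
Step 3: advance 10 -> fork_pos = 15 + 10 = 25.
Unwound prefix: template[0:25] = CCTGAGATTTGCTTGGACCTTCTAA
Complement it base by base (A<->T, C<->G), keeping left-to-right order:
  [0:5] CCTGA -> GGACT
  [5:10] GATTT -> CTAAA
  [10:15] GCTTG -> CGAAC
  [15:20] GACCT -> CTGGA
  [20:25] TCTAA -> AGATT
Concatenate: GGACTCTAAACGAACCTGGAAGATT (length 25; written aligned with the template, i.e. 3'->5').

Answer: GGACTCTAAACGAACCTGGAAGATT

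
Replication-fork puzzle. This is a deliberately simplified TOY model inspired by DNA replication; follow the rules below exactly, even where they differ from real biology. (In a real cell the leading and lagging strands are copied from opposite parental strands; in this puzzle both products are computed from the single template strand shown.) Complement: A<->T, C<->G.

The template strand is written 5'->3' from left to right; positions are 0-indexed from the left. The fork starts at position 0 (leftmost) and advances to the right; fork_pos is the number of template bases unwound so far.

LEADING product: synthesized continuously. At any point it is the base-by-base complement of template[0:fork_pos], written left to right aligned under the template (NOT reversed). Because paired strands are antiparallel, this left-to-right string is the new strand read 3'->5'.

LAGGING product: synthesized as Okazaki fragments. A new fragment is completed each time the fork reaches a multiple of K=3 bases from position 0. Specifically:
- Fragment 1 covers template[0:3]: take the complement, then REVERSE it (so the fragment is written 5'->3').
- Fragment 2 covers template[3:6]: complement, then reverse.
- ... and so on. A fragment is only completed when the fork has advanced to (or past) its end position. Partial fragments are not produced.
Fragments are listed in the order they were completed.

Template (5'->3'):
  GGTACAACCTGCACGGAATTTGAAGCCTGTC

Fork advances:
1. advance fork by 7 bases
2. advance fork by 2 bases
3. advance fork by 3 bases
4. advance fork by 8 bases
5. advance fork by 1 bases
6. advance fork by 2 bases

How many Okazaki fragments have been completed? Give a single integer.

Answer: 7

Derivation:
Step 1: advance 7 -> fork_pos = 0 + 7 = 7. Reached multiple(s) of 3: 3, 6 -> fragments 1-2 completed (2 total).
Step 2: advance 2 -> fork_pos = 7 + 2 = 9. Reached multiple(s) of 3: 9 -> fragment 3 completed (3 total).
Step 3: advance 3 -> fork_pos = 9 + 3 = 12. Reached multiple(s) of 3: 12 -> fragment 4 completed (4 total).
Step 4: advance 8 -> fork_pos = 12 + 8 = 20. Reached multiple(s) of 3: 15, 18 -> fragments 5-6 completed (6 total).
Step 5: advance 1 -> fork_pos = 20 + 1 = 21. Reached multiple(s) of 3: 21 -> fragment 7 completed (7 total).
Step 6: advance 2 -> fork_pos = 21 + 2 = 23. Next multiple of 3 is 24 (not reached); still 7 fragment(s).
Check: final fork_pos = 23; the multiples of 3 that are <= 23 are 3..21 -> 23 // 3 = 7 completed fragment(s).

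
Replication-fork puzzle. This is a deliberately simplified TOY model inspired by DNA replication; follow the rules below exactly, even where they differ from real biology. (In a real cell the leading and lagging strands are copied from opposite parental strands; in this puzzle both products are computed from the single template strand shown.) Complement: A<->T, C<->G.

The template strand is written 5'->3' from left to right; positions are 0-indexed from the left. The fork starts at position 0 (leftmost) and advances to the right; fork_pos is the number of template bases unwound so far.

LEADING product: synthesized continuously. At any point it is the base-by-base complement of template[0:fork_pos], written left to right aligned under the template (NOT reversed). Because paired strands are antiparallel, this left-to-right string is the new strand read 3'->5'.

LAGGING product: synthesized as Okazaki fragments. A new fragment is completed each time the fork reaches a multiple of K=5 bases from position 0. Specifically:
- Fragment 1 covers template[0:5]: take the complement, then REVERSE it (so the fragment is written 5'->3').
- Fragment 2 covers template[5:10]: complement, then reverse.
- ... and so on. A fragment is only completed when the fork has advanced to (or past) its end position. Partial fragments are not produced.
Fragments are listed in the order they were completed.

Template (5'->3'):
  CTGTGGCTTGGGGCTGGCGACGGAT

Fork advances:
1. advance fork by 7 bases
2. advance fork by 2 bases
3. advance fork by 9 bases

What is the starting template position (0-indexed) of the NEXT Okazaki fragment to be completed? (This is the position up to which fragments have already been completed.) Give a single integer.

Step 1: advance 7 -> fork_pos = 0 + 7 = 7. Reached multiple(s) of 5: 5 -> fragment 1 completed (1 total).
Step 2: advance 2 -> fork_pos = 7 + 2 = 9. Next multiple of 5 is 10 (not reached); still 1 fragment(s).
Step 3: advance 9 -> fork_pos = 9 + 9 = 18. Reached multiple(s) of 5: 10, 15 -> fragments 2-3 completed (3 total).
3 fragment(s) completed, covering template[0:15] (3 x 5 = 15). The next fragment, fragment 4, covers template[15:20], so it starts at position 15.

Answer: 15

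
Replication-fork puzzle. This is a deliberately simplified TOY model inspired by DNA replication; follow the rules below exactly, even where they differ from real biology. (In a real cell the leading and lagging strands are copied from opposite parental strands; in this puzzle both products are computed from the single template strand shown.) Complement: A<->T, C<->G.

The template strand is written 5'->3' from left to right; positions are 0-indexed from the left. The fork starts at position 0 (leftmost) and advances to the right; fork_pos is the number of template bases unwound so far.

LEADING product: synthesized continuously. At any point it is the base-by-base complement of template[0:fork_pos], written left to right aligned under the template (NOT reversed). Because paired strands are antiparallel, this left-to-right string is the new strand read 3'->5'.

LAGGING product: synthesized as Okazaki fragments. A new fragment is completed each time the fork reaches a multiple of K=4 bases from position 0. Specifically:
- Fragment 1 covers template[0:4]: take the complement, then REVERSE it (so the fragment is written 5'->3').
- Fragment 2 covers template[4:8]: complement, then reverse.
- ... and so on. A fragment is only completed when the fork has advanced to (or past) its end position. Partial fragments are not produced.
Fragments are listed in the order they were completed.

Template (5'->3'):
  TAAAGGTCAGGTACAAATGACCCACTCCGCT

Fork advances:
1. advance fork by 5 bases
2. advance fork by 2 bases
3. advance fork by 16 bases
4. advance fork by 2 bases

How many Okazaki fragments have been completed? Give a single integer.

Answer: 6

Derivation:
Step 1: advance 5 -> fork_pos = 0 + 5 = 5. Reached multiple(s) of 4: 4 -> fragment 1 completed (1 total).
Step 2: advance 2 -> fork_pos = 5 + 2 = 7. Next multiple of 4 is 8 (not reached); still 1 fragment(s).
Step 3: advance 16 -> fork_pos = 7 + 16 = 23. Reached multiple(s) of 4: 8, 12, 16, 20 -> fragments 2-5 completed (5 total).
Step 4: advance 2 -> fork_pos = 23 + 2 = 25. Reached multiple(s) of 4: 24 -> fragment 6 completed (6 total).
Check: final fork_pos = 25; the multiples of 4 that are <= 25 are 4..24 -> 25 // 4 = 6 completed fragment(s).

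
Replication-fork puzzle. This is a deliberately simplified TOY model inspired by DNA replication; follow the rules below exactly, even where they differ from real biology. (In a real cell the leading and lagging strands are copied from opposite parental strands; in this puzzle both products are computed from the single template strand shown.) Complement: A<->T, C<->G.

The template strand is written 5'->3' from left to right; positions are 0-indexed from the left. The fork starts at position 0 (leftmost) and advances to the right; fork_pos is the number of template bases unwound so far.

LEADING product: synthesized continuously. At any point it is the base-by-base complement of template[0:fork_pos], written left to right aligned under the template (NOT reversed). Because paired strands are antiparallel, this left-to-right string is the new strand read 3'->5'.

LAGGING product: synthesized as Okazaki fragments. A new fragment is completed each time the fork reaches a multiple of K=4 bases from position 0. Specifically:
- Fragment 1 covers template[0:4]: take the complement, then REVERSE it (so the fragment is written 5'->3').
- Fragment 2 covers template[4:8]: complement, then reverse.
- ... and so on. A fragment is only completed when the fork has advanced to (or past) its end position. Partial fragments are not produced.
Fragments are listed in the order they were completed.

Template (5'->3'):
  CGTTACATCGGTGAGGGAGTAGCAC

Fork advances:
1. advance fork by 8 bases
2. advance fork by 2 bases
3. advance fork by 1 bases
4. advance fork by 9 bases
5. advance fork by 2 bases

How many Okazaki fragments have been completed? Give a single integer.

Step 1: advance 8 -> fork_pos = 0 + 8 = 8. Reached multiple(s) of 4: 4, 8 -> fragments 1-2 completed (2 total).
Step 2: advance 2 -> fork_pos = 8 + 2 = 10. Next multiple of 4 is 12 (not reached); still 2 fragment(s).
Step 3: advance 1 -> fork_pos = 10 + 1 = 11. Next multiple of 4 is 12 (not reached); still 2 fragment(s).
Step 4: advance 9 -> fork_pos = 11 + 9 = 20. Reached multiple(s) of 4: 12, 16, 20 -> fragments 3-5 completed (5 total).
Step 5: advance 2 -> fork_pos = 20 + 2 = 22. Next multiple of 4 is 24 (not reached); still 5 fragment(s).
Check: final fork_pos = 22; the multiples of 4 that are <= 22 are 4..20 -> 22 // 4 = 5 completed fragment(s).

Answer: 5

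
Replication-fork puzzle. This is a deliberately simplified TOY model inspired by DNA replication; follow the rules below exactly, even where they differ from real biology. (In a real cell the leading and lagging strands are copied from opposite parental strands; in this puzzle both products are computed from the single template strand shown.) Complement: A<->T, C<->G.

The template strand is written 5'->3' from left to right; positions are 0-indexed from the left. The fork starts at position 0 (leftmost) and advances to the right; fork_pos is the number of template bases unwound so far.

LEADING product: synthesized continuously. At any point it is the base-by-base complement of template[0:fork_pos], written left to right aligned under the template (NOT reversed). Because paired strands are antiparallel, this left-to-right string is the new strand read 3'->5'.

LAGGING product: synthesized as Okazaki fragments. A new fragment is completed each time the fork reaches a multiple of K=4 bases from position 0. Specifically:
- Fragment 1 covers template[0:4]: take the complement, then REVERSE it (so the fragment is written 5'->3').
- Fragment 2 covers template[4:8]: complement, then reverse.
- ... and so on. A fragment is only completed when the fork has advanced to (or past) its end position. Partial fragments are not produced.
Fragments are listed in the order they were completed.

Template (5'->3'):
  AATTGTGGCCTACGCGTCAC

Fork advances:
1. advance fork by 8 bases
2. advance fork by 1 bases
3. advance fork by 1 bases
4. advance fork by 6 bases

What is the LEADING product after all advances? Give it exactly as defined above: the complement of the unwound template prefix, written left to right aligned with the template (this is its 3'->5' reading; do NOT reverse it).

Step 1: advance 8 -> fork_pos = 0 + 8 = 8.
Step 2: advance 1 -> fork_pos = 8 + 1 = 9.
Step 3: advance 1 -> fork_pos = 9 + 1 = 10.
Step 4: advance 6 -> fork_pos = 10 + 6 = 16.
Unwound prefix: template[0:16] = AATTGTGGCCTACGCG
Complement it base by base (A<->T, C<->G), keeping left-to-right order:
  [0:5] AATTG -> TTAAC
  [5:10] TGGCC -> ACCGG
  [10:15] TACGC -> ATGCG
  [15:16] G -> C
Concatenate: TTAACACCGGATGCGC (length 16; written aligned with the template, i.e. 3'->5').

Answer: TTAACACCGGATGCGC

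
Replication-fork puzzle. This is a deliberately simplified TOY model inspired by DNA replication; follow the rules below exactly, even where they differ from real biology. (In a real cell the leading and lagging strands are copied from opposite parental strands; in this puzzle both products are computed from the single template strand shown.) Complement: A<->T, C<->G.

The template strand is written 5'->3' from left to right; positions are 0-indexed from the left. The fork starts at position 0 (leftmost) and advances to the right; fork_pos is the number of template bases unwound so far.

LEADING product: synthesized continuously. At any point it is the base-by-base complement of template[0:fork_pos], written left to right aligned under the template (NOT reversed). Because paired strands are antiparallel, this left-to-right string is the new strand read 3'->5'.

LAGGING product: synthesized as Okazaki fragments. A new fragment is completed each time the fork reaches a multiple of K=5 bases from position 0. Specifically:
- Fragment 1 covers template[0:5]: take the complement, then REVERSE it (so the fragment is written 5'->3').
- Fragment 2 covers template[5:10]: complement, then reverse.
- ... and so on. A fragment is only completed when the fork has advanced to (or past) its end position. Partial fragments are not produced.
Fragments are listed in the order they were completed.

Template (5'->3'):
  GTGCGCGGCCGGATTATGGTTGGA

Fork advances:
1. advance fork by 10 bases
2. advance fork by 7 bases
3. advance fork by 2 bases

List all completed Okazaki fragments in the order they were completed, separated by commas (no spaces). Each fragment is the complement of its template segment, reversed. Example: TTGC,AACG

Answer: CGCAC,GGCCG,AATCC

Derivation:
Step 1: advance 10 -> fork_pos = 0 + 10 = 10. Reached multiple(s) of 5: 5, 10 -> fragments 1-2 completed (2 total).
Step 2: advance 7 -> fork_pos = 10 + 7 = 17. Reached multiple(s) of 5: 15 -> fragment 3 completed (3 total).
Step 3: advance 2 -> fork_pos = 17 + 2 = 19. Next multiple of 5 is 20 (not reached); still 3 fragment(s).
Final fork_pos = 19, so 3 fragment(s) are complete. Build each: template segment -> complement -> reverse.
Fragment 1: template[0:5] = GTGCG -> complement CACGC -> reversed CGCAC
Fragment 2: template[5:10] = CGGCC -> complement GCCGG -> reversed GGCCG
Fragment 3: template[10:15] = GGATT -> complement CCTAA -> reversed AATCC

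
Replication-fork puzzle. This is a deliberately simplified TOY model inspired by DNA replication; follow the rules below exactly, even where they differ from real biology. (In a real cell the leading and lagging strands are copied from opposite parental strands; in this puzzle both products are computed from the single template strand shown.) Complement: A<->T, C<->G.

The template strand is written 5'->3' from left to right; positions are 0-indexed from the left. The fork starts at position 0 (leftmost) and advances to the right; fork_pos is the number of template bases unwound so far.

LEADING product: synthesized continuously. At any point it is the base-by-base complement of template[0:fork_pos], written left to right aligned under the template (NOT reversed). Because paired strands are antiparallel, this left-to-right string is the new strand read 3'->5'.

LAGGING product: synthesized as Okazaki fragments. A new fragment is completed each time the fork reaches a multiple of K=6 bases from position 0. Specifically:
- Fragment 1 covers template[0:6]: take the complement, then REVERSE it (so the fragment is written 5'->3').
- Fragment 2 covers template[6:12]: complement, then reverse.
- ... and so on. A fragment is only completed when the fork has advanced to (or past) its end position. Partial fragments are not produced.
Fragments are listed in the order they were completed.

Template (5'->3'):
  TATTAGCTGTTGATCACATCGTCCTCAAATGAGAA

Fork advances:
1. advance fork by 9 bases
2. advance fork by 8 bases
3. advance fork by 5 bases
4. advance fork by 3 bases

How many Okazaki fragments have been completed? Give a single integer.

Answer: 4

Derivation:
Step 1: advance 9 -> fork_pos = 0 + 9 = 9. Reached multiple(s) of 6: 6 -> fragment 1 completed (1 total).
Step 2: advance 8 -> fork_pos = 9 + 8 = 17. Reached multiple(s) of 6: 12 -> fragment 2 completed (2 total).
Step 3: advance 5 -> fork_pos = 17 + 5 = 22. Reached multiple(s) of 6: 18 -> fragment 3 completed (3 total).
Step 4: advance 3 -> fork_pos = 22 + 3 = 25. Reached multiple(s) of 6: 24 -> fragment 4 completed (4 total).
Check: final fork_pos = 25; the multiples of 6 that are <= 25 are 6..24 -> 25 // 6 = 4 completed fragment(s).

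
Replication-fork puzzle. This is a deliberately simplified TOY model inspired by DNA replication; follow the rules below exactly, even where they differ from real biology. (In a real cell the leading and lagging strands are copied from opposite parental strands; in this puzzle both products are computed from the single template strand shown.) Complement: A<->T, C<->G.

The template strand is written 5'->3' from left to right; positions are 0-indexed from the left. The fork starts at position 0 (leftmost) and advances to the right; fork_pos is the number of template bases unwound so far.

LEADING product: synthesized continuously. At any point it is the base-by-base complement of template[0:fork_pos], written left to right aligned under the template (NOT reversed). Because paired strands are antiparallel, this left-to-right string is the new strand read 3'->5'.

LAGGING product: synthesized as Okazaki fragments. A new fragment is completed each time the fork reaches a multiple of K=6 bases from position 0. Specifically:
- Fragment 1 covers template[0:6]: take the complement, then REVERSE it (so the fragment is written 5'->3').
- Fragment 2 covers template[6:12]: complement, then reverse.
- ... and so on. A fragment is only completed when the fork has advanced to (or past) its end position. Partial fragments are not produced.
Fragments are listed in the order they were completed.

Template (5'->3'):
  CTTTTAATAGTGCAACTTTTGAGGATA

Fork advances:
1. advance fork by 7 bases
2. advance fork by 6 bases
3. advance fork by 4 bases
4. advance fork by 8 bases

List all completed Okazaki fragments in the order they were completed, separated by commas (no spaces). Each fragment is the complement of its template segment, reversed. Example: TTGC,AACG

Answer: TAAAAG,CACTAT,AAGTTG,CCTCAA

Derivation:
Step 1: advance 7 -> fork_pos = 0 + 7 = 7. Reached multiple(s) of 6: 6 -> fragment 1 completed (1 total).
Step 2: advance 6 -> fork_pos = 7 + 6 = 13. Reached multiple(s) of 6: 12 -> fragment 2 completed (2 total).
Step 3: advance 4 -> fork_pos = 13 + 4 = 17. Next multiple of 6 is 18 (not reached); still 2 fragment(s).
Step 4: advance 8 -> fork_pos = 17 + 8 = 25. Reached multiple(s) of 6: 18, 24 -> fragments 3-4 completed (4 total).
Final fork_pos = 25, so 4 fragment(s) are complete. Build each: template segment -> complement -> reverse.
Fragment 1: template[0:6] = CTTTTA -> complement GAAAAT -> reversed TAAAAG
Fragment 2: template[6:12] = ATAGTG -> complement TATCAC -> reversed CACTAT
Fragment 3: template[12:18] = CAACTT -> complement GTTGAA -> reversed AAGTTG
Fragment 4: template[18:24] = TTGAGG -> complement AACTCC -> reversed CCTCAA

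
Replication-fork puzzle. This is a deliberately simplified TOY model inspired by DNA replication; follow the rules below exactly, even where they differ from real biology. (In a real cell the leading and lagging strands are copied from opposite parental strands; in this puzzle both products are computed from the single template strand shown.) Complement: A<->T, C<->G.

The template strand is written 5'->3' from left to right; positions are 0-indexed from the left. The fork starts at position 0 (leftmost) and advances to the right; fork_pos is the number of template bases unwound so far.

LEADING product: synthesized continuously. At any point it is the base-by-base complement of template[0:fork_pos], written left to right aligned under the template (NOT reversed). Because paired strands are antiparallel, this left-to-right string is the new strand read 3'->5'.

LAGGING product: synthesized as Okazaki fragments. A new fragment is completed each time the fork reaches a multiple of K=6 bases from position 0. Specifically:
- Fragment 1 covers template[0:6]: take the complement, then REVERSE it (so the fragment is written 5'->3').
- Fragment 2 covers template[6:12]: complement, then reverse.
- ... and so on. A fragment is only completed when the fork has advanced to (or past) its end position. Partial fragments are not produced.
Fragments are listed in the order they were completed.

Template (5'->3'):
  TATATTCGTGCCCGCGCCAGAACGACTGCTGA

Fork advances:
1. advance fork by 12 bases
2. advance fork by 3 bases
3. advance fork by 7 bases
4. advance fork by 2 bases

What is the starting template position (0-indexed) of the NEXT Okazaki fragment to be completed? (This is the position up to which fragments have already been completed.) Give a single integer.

Answer: 24

Derivation:
Step 1: advance 12 -> fork_pos = 0 + 12 = 12. Reached multiple(s) of 6: 6, 12 -> fragments 1-2 completed (2 total).
Step 2: advance 3 -> fork_pos = 12 + 3 = 15. Next multiple of 6 is 18 (not reached); still 2 fragment(s).
Step 3: advance 7 -> fork_pos = 15 + 7 = 22. Reached multiple(s) of 6: 18 -> fragment 3 completed (3 total).
Step 4: advance 2 -> fork_pos = 22 + 2 = 24. Reached multiple(s) of 6: 24 -> fragment 4 completed (4 total).
4 fragment(s) completed, covering template[0:24] (4 x 6 = 24). The next fragment, fragment 5, covers template[24:30], so it starts at position 24.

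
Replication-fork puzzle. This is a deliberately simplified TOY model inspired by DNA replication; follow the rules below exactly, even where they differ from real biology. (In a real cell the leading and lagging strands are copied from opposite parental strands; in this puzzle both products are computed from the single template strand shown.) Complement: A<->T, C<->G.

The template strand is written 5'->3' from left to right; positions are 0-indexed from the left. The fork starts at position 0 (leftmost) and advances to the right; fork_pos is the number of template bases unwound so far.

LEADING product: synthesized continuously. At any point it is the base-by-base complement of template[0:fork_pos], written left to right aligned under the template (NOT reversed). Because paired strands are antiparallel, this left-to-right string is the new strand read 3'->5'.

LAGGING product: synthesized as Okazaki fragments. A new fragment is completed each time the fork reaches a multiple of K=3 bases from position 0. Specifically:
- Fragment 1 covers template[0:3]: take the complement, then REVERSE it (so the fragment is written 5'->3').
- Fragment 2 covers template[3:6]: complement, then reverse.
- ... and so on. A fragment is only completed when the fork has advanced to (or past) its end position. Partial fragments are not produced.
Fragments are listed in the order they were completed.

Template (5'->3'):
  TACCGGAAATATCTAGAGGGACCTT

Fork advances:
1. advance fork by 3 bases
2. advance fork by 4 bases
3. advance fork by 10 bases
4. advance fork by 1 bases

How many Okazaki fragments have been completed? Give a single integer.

Answer: 6

Derivation:
Step 1: advance 3 -> fork_pos = 0 + 3 = 3. Reached multiple(s) of 3: 3 -> fragment 1 completed (1 total).
Step 2: advance 4 -> fork_pos = 3 + 4 = 7. Reached multiple(s) of 3: 6 -> fragment 2 completed (2 total).
Step 3: advance 10 -> fork_pos = 7 + 10 = 17. Reached multiple(s) of 3: 9, 12, 15 -> fragments 3-5 completed (5 total).
Step 4: advance 1 -> fork_pos = 17 + 1 = 18. Reached multiple(s) of 3: 18 -> fragment 6 completed (6 total).
Check: final fork_pos = 18; the multiples of 3 that are <= 18 are 3..18 -> 18 // 3 = 6 completed fragment(s).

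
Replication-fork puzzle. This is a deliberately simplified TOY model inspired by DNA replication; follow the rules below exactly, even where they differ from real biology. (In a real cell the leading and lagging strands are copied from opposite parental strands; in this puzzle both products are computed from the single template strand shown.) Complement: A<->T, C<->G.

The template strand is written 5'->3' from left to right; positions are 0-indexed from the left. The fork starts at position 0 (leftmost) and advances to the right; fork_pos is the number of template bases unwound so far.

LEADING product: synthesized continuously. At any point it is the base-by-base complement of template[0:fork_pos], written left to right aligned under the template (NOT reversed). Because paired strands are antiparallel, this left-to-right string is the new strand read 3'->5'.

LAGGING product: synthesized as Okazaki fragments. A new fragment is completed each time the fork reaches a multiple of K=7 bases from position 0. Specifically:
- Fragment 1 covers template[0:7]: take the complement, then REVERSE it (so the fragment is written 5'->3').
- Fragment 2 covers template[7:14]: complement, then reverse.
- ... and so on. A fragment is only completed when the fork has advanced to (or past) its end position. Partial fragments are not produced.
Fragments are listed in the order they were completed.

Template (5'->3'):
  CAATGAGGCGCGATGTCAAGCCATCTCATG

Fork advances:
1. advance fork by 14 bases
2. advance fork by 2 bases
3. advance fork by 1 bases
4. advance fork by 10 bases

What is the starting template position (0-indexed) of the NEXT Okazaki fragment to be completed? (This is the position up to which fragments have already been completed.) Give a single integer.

Step 1: advance 14 -> fork_pos = 0 + 14 = 14. Reached multiple(s) of 7: 7, 14 -> fragments 1-2 completed (2 total).
Step 2: advance 2 -> fork_pos = 14 + 2 = 16. Next multiple of 7 is 21 (not reached); still 2 fragment(s).
Step 3: advance 1 -> fork_pos = 16 + 1 = 17. Next multiple of 7 is 21 (not reached); still 2 fragment(s).
Step 4: advance 10 -> fork_pos = 17 + 10 = 27. Reached multiple(s) of 7: 21 -> fragment 3 completed (3 total).
3 fragment(s) completed, covering template[0:21] (3 x 7 = 21). The next fragment, fragment 4, covers template[21:28], so it starts at position 21.

Answer: 21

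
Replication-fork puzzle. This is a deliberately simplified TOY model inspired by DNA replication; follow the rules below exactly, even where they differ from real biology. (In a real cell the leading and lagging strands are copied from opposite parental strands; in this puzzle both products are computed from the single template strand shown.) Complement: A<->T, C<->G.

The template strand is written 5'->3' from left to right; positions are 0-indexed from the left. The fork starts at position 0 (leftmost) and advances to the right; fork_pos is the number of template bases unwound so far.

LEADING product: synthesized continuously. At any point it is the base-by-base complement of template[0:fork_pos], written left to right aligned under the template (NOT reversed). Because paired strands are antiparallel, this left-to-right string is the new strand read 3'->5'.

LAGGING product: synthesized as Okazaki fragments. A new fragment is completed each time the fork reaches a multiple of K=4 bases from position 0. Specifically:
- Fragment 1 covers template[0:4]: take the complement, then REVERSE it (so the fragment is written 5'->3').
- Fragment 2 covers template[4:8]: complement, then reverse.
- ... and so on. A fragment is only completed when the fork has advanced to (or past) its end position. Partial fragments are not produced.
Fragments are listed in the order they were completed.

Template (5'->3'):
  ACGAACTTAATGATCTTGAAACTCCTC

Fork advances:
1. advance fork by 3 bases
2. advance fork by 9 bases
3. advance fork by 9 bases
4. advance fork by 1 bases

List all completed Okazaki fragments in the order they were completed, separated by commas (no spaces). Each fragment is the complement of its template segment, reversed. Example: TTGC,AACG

Step 1: advance 3 -> fork_pos = 0 + 3 = 3. Next multiple of 4 is 4 (not reached); still 0 fragment(s).
Step 2: advance 9 -> fork_pos = 3 + 9 = 12. Reached multiple(s) of 4: 4, 8, 12 -> fragments 1-3 completed (3 total).
Step 3: advance 9 -> fork_pos = 12 + 9 = 21. Reached multiple(s) of 4: 16, 20 -> fragments 4-5 completed (5 total).
Step 4: advance 1 -> fork_pos = 21 + 1 = 22. Next multiple of 4 is 24 (not reached); still 5 fragment(s).
Final fork_pos = 22, so 5 fragment(s) are complete. Build each: template segment -> complement -> reverse.
Fragment 1: template[0:4] = ACGA -> complement TGCT -> reversed TCGT
Fragment 2: template[4:8] = ACTT -> complement TGAA -> reversed AAGT
Fragment 3: template[8:12] = AATG -> complement TTAC -> reversed CATT
Fragment 4: template[12:16] = ATCT -> complement TAGA -> reversed AGAT
Fragment 5: template[16:20] = TGAA -> complement ACTT -> reversed TTCA

Answer: TCGT,AAGT,CATT,AGAT,TTCA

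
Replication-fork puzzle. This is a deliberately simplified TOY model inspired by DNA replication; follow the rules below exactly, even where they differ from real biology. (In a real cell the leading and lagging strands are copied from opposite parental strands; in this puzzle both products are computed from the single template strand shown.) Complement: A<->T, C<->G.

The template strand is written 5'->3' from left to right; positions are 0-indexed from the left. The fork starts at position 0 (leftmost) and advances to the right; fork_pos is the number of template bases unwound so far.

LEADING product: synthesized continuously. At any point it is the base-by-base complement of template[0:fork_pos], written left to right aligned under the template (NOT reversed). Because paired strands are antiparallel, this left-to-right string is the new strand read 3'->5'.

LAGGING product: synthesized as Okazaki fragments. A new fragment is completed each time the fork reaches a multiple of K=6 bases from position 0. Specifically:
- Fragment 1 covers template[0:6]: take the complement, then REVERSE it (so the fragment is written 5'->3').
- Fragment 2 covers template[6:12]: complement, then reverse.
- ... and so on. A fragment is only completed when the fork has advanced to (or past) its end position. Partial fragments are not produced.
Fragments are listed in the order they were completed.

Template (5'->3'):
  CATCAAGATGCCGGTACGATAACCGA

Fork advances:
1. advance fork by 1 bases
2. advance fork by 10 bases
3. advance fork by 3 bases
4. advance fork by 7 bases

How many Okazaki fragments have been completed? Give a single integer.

Answer: 3

Derivation:
Step 1: advance 1 -> fork_pos = 0 + 1 = 1. Next multiple of 6 is 6 (not reached); still 0 fragment(s).
Step 2: advance 10 -> fork_pos = 1 + 10 = 11. Reached multiple(s) of 6: 6 -> fragment 1 completed (1 total).
Step 3: advance 3 -> fork_pos = 11 + 3 = 14. Reached multiple(s) of 6: 12 -> fragment 2 completed (2 total).
Step 4: advance 7 -> fork_pos = 14 + 7 = 21. Reached multiple(s) of 6: 18 -> fragment 3 completed (3 total).
Check: final fork_pos = 21; the multiples of 6 that are <= 21 are 6..18 -> 21 // 6 = 3 completed fragment(s).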